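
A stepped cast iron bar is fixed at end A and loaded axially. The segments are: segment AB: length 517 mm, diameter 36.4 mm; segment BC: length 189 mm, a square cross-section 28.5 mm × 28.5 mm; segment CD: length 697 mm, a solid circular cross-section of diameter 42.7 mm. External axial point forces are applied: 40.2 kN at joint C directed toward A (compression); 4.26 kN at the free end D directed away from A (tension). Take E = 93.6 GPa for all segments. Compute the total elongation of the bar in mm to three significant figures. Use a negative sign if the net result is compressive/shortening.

Internal axial forces (sectioning from the free end, tension +): N_CD = 4.26 kN, N_BC = -35.94 kN, N_AB = -35.94 kN.
A_AB = 1041 mm².
A_BC = 812.2 mm².
A_CD = 1432 mm².
δ_AB = -35940·517/(1041·93600) = -0.1908 mm
δ_BC = -35940·189/(812.2·93600) = -0.08935 mm
δ_CD = 4260·697/(1432·93600) = 0.02215 mm
δ = Σδ_i = -0.258 mm.

-0.258 mm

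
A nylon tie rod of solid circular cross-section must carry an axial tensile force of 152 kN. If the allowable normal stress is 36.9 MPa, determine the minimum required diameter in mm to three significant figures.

Required area A ≥ P/σ_allow = 152000/36.9 = 4119 mm².
For a solid circular section, d ≥ √(4A/π) = 72.42 mm.

72.4 mm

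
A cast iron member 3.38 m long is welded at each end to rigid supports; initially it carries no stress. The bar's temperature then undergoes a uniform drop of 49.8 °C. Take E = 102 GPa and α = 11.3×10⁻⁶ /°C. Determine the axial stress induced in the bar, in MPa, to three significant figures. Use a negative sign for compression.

Free thermal expansion αLΔT = 11.3e-6 · 3380 · -49.8 = -1.902 mm.
The walls impose strain ε = −(-1.902)/3380 = 5.6274e-04; σ = Eε = 102000 · 5.6274e-04 = 57.4 MPa.

57.4 MPa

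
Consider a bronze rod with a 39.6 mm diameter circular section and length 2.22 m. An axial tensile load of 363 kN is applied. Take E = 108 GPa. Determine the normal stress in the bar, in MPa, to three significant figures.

295 MPa

A = 1232 mm².
σ = N/A = 363000/1232 = 294.7 MPa.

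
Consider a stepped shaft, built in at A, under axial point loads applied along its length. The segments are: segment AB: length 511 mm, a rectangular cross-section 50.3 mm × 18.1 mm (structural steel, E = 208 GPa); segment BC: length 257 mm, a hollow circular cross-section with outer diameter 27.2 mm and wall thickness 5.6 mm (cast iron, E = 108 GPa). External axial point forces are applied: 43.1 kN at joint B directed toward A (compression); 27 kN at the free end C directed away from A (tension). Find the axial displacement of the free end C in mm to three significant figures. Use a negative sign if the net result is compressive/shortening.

Internal axial forces (sectioning from the free end, tension +): N_BC = 27 kN, N_AB = -16.1 kN.
A_AB = 910.4 mm².
A_BC = 380 mm².
δ_AB = -16100·511/(910.4·208000) = -0.04344 mm
δ_BC = 27000·257/(380·108000) = 0.1691 mm
δ = Σδ_i = 0.1256 mm.

0.126 mm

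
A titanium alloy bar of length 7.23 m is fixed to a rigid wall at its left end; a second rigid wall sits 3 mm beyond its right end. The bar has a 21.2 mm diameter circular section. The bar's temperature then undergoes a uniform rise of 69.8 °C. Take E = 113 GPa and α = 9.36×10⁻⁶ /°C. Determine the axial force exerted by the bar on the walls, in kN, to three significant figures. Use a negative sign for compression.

Free thermal expansion αLΔT = 9.36e-6 · 7230 · 69.8 = 4.724 mm.
The walls engage after the gap closes; constrained expansion = 4.724 − 3 = 1.724 mm.
The walls impose strain ε = −(1.724)/7230 = -2.3839e-04; σ = Eε = 113000 · -2.3839e-04 = -26.94 MPa.
Wall reaction R = σ·A = -26.94·353 = -9509 N = -9.509 kN.

-9.51 kN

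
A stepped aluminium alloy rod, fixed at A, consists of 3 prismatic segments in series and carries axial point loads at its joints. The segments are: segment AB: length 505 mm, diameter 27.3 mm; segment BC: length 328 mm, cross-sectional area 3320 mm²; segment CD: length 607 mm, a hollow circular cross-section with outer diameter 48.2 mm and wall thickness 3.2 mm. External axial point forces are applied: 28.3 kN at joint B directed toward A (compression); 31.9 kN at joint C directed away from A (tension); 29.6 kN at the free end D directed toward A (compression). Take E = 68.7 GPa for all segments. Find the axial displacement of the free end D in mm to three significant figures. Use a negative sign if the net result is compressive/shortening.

Internal axial forces (sectioning from the free end, tension +): N_CD = -29.6 kN, N_BC = 2.3 kN, N_AB = -26 kN.
A_AB = 585.3 mm².
A_CD = 452.4 mm².
δ_AB = -26000·505/(585.3·68700) = -0.3265 mm
δ_BC = 2300·328/(3320·68700) = 0.003308 mm
δ_CD = -29600·607/(452.4·68700) = -0.5781 mm
δ = Σδ_i = -0.9013 mm.

-0.901 mm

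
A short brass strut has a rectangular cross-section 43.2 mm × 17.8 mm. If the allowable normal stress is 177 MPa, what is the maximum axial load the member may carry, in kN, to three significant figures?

A = 769 mm².
P_max = σ_allow · A = 177 · 769 = 136100 N = 136.1 kN.

136 kN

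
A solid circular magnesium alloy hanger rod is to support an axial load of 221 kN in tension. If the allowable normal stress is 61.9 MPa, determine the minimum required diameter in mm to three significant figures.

67.4 mm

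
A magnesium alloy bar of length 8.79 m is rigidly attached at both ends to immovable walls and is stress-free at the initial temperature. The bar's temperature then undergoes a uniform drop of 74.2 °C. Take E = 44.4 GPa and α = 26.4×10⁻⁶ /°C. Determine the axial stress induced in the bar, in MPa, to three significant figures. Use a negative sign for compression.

87.0 MPa

Free thermal expansion αLΔT = 26.4e-6 · 8790 · -74.2 = -17.22 mm.
The walls impose strain ε = −(-17.22)/8790 = 1.9589e-03; σ = Eε = 44400 · 1.9589e-03 = 86.97 MPa.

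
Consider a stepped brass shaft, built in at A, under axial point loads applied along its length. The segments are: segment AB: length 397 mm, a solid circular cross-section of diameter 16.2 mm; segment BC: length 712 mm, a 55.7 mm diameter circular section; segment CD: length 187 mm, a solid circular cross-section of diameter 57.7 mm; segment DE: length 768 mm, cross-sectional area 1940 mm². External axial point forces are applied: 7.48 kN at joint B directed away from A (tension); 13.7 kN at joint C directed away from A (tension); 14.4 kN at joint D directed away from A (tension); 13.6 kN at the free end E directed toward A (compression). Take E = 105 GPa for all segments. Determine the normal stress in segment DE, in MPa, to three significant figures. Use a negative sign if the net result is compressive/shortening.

Internal axial forces (sectioning from the free end, tension +): N_DE = -13.6 kN, N_CD = 0.8 kN, N_BC = 14.5 kN, N_AB = 21.98 kN.
σ_DE = N_DE/A_DE = -13600/1940 = -7.01 MPa.

-7.01 MPa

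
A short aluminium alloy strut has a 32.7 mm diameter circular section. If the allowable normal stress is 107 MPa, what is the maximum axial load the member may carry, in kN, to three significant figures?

89.9 kN

A = 839.8 mm².
P_max = σ_allow · A = 107 · 839.8 = 89860 N = 89.86 kN.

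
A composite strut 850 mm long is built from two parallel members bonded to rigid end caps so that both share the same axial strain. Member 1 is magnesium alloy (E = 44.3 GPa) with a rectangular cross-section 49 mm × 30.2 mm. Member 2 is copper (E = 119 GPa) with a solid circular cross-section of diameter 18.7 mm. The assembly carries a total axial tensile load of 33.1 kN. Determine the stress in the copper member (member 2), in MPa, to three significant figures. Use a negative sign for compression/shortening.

A_1 = 1480 mm².
A_2 = 274.6 mm².
Equal strain + equilibrium ⇒ each member carries load in proportion to AE: A₁E₁ = 65560000 N, A₂E₂ = 32680000 N, ΣAE = 98240000 N.
σ₂ = P·E₂/ΣAE = 33100·119000/98240000 = 40.1 MPa.

40.1 MPa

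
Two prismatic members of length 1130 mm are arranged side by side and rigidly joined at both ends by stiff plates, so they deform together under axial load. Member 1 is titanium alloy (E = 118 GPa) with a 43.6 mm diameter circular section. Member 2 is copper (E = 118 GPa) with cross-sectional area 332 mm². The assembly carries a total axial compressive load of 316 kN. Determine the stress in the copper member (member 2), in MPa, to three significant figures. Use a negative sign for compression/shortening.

A_1 = 1493 mm².
Equal strain + equilibrium ⇒ each member carries load in proportion to AE: A₁E₁ = 176200000 N, A₂E₂ = 39180000 N, ΣAE = 215400000 N.
σ₂ = P·E₂/ΣAE = -316000·118000/215400000 = -173.1 MPa.

-173 MPa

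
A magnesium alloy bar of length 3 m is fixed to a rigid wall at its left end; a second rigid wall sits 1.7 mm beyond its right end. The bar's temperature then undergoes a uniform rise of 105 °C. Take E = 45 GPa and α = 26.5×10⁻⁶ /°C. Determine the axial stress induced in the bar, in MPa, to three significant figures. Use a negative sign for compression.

Free thermal expansion αLΔT = 26.5e-6 · 3000 · 105 = 8.348 mm.
The walls engage after the gap closes; constrained expansion = 8.348 − 1.7 = 6.647 mm.
The walls impose strain ε = −(6.647)/3000 = -2.2158e-03; σ = Eε = 45000 · -2.2158e-03 = -99.71 MPa.

-99.7 MPa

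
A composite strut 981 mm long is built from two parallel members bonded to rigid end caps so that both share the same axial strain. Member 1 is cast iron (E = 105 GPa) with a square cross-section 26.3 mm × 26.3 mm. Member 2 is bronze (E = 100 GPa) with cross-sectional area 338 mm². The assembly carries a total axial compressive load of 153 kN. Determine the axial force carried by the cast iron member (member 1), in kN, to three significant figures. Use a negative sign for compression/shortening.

A_1 = 691.7 mm².
Equal strain + equilibrium ⇒ each member carries load in proportion to AE: A₁E₁ = 72630000 N, A₂E₂ = 33800000 N, ΣAE = 106400000 N.
F₁ = P·A₁E₁/ΣAE = -153000·72630000/106400000 = -104400 N.

-104 kN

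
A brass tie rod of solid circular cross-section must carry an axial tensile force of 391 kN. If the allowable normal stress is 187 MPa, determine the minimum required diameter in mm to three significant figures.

51.6 mm

Required area A ≥ P/σ_allow = 391000/187 = 2091 mm².
For a solid circular section, d ≥ √(4A/π) = 51.6 mm.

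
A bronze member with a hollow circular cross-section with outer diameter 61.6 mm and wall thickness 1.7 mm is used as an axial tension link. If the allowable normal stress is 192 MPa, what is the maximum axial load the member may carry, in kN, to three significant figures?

61.4 kN

A = 319.9 mm².
P_max = σ_allow · A = 192 · 319.9 = 61420 N = 61.42 kN.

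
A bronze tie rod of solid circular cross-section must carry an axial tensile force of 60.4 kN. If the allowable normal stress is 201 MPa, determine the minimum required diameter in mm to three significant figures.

19.6 mm

Required area A ≥ P/σ_allow = 60400/201 = 300.5 mm².
For a solid circular section, d ≥ √(4A/π) = 19.56 mm.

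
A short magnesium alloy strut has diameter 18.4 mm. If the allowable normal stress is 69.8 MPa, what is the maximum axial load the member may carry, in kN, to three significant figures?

18.6 kN

A = 265.9 mm².
P_max = σ_allow · A = 69.8 · 265.9 = 18560 N = 18.56 kN.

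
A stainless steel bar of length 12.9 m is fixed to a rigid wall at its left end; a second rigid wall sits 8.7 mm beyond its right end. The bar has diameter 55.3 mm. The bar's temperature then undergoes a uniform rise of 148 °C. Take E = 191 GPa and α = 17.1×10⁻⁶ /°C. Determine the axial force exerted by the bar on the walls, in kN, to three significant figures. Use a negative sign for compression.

-852 kN

Free thermal expansion αLΔT = 17.1e-6 · 12900 · 148 = 32.65 mm.
The walls engage after the gap closes; constrained expansion = 32.65 − 8.7 = 23.95 mm.
The walls impose strain ε = −(23.95)/12900 = -1.8564e-03; σ = Eε = 191000 · -1.8564e-03 = -354.6 MPa.
Wall reaction R = σ·A = -354.6·2402 = -851600 N = -851.6 kN.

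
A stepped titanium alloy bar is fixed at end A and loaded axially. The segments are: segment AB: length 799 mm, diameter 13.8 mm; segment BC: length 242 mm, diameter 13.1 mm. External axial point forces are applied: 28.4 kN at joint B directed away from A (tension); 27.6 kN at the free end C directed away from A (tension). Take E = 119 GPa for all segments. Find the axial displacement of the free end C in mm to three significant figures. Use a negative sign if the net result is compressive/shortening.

Internal axial forces (sectioning from the free end, tension +): N_BC = 27.6 kN, N_AB = 56 kN.
A_AB = 149.6 mm².
A_BC = 134.8 mm².
δ_AB = 56000·799/(149.6·119000) = 2.514 mm
δ_BC = 27600·242/(134.8·119000) = 0.4164 mm
δ = Σδ_i = 2.93 mm.

2.93 mm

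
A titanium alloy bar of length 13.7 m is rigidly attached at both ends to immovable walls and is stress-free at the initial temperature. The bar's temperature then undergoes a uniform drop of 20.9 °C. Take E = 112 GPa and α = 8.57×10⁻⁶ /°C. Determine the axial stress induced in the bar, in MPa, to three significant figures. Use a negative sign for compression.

20.1 MPa

Free thermal expansion αLΔT = 8.57e-6 · 13700 · -20.9 = -2.454 mm.
The walls impose strain ε = −(-2.454)/13700 = 1.7911e-04; σ = Eε = 112000 · 1.7911e-04 = 20.06 MPa.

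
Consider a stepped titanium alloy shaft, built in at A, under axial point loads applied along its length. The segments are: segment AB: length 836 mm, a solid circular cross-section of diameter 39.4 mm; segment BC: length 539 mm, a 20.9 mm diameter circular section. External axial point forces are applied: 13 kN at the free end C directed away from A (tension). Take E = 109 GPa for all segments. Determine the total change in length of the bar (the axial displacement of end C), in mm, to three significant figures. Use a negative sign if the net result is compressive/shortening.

Internal axial forces (sectioning from the free end, tension +): N_BC = 13 kN, N_AB = 13 kN.
A_AB = 1219 mm².
A_BC = 343.1 mm².
δ_AB = 13000·836/(1219·109000) = 0.08178 mm
δ_BC = 13000·539/(343.1·109000) = 0.1874 mm
δ = Σδ_i = 0.2692 mm.

0.269 mm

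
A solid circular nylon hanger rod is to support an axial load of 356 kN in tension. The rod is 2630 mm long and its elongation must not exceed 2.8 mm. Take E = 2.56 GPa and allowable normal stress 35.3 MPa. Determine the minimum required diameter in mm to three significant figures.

408 mm

Required area A ≥ P/σ_allow = 356000/35.3 = 10080 mm².
For a solid circular section, d ≥ √(4A/π) = 113.3 mm.
Elongation limit: A ≥ PL/(Eδ_allow) = 356000·2630/(2560·2.8) = 130600 mm² ⇒ d ≥ 407.8 mm.
The elongation limit governs.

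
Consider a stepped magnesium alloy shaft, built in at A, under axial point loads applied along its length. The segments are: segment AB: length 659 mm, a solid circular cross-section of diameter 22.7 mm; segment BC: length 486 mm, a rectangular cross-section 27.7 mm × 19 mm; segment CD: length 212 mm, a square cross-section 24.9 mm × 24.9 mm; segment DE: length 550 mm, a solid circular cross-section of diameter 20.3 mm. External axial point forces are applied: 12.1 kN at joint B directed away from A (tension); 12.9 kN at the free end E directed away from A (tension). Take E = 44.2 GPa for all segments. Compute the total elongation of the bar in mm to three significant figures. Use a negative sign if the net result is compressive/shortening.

1.79 mm

Internal axial forces (sectioning from the free end, tension +): N_DE = 12.9 kN, N_CD = 12.9 kN, N_BC = 12.9 kN, N_AB = 25 kN.
A_AB = 404.7 mm².
A_BC = 526.3 mm².
A_CD = 620 mm².
A_DE = 323.7 mm².
δ_AB = 25000·659/(404.7·44200) = 0.921 mm
δ_BC = 12900·486/(526.3·44200) = 0.2695 mm
δ_CD = 12900·212/(620·44200) = 0.09979 mm
δ_DE = 12900·550/(323.7·44200) = 0.496 mm
δ = Σδ_i = 1.786 mm.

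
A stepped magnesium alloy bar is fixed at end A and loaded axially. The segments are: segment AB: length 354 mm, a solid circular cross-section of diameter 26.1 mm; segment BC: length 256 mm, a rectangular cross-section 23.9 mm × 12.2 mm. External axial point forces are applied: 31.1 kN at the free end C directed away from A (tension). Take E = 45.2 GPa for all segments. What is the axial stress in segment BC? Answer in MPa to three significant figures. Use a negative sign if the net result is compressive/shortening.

107 MPa

Internal axial forces (sectioning from the free end, tension +): N_BC = 31.1 kN, N_AB = 31.1 kN.
A_BC = 291.6 mm².
σ_BC = N_BC/A_BC = 31100/291.6 = 106.7 MPa.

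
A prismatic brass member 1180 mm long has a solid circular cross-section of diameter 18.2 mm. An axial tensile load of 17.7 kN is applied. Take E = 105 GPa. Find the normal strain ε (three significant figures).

A = 260.2 mm².
σ = N/A = 68.04 MPa; ε = σ/E = 68.04/105000 = 6.480e-04.

6.48e-04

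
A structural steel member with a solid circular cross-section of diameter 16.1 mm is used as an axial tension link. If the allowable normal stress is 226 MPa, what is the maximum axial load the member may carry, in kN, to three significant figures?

A = 203.6 mm².
P_max = σ_allow · A = 226 · 203.6 = 46010 N = 46.01 kN.

46.0 kN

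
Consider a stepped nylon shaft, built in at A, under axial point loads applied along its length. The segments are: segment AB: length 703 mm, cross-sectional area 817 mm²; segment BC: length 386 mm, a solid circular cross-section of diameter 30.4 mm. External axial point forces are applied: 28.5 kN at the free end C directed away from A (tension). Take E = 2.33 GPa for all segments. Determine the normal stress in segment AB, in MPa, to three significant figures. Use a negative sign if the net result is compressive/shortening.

34.9 MPa

Internal axial forces (sectioning from the free end, tension +): N_BC = 28.5 kN, N_AB = 28.5 kN.
σ_AB = N_AB/A_AB = 28500/817 = 34.88 MPa.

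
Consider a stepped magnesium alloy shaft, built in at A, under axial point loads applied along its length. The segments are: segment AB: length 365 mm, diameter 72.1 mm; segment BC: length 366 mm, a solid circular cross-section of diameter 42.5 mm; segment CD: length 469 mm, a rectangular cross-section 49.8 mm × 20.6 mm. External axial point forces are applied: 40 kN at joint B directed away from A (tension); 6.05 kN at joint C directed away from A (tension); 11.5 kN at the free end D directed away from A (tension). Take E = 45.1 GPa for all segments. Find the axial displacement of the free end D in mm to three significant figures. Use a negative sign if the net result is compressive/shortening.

0.331 mm

Internal axial forces (sectioning from the free end, tension +): N_CD = 11.5 kN, N_BC = 17.55 kN, N_AB = 57.55 kN.
A_AB = 4083 mm².
A_BC = 1419 mm².
A_CD = 1026 mm².
δ_AB = 57550·365/(4083·45100) = 0.1141 mm
δ_BC = 17550·366/(1419·45100) = 0.1004 mm
δ_CD = 11500·469/(1026·45100) = 0.1166 mm
δ = Σδ_i = 0.331 mm.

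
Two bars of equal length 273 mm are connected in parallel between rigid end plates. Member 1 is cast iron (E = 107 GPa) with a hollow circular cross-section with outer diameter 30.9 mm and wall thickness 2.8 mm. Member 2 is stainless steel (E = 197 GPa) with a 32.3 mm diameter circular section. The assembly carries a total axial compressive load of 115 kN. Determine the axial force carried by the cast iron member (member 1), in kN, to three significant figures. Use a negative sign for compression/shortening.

A_1 = 247.2 mm².
A_2 = 819.4 mm².
Equal strain + equilibrium ⇒ each member carries load in proportion to AE: A₁E₁ = 26450000 N, A₂E₂ = 161400000 N, ΣAE = 187900000 N.
F₁ = P·A₁E₁/ΣAE = -115000·26450000/187900000 = -16190 N.

-16.2 kN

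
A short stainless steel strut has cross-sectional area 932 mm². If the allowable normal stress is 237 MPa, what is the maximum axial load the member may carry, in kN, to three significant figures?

P_max = σ_allow · A = 237 · 932 = 220900 N = 220.9 kN.

221 kN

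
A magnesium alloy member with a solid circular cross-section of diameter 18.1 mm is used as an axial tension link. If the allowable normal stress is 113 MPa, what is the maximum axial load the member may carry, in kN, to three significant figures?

29.1 kN

A = 257.3 mm².
P_max = σ_allow · A = 113 · 257.3 = 29080 N = 29.08 kN.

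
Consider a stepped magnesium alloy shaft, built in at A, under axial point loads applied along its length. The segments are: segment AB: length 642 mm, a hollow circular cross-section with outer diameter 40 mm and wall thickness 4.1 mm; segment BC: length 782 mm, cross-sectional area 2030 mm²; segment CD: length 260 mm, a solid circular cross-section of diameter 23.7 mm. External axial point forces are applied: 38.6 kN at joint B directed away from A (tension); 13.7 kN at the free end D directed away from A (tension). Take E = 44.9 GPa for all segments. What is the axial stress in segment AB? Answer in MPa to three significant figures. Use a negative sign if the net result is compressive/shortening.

113 MPa

Internal axial forces (sectioning from the free end, tension +): N_CD = 13.7 kN, N_BC = 13.7 kN, N_AB = 52.3 kN.
A_AB = 462.4 mm².
σ_AB = N_AB/A_AB = 52300/462.4 = 113.1 MPa.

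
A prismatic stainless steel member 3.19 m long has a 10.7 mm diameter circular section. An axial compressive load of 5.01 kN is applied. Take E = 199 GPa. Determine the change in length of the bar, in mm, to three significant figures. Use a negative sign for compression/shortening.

-0.893 mm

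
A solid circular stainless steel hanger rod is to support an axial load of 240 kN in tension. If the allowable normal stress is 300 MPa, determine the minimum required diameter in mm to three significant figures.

Required area A ≥ P/σ_allow = 240000/300 = 800 mm².
For a solid circular section, d ≥ √(4A/π) = 31.92 mm.

31.9 mm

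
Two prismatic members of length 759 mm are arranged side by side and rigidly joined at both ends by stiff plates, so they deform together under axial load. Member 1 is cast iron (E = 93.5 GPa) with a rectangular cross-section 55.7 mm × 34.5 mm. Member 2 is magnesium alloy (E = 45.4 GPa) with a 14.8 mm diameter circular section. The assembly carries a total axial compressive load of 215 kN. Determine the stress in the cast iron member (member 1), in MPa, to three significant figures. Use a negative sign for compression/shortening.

-107 MPa

A_1 = 1922 mm².
A_2 = 172 mm².
Equal strain + equilibrium ⇒ each member carries load in proportion to AE: A₁E₁ = 179700000 N, A₂E₂ = 7810000 N, ΣAE = 187500000 N.
σ₁ = P·E₁/ΣAE = -215000·93500/187500000 = -107.2 MPa.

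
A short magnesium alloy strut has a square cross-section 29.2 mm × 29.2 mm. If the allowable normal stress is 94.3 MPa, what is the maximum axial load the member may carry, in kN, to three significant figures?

80.4 kN

A = 852.6 mm².
P_max = σ_allow · A = 94.3 · 852.6 = 80400 N = 80.4 kN.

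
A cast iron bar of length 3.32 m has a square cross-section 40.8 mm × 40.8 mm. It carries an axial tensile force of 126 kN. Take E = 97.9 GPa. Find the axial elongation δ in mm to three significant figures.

2.57 mm

A = 1665 mm².
δ_mech = NL/(AE) = 126000·3320/(1665·97900) = 2.567 mm.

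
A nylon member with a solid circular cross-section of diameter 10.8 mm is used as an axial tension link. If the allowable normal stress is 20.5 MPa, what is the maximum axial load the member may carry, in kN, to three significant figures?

1.88 kN

A = 91.61 mm².
P_max = σ_allow · A = 20.5 · 91.61 = 1878 N = 1.878 kN.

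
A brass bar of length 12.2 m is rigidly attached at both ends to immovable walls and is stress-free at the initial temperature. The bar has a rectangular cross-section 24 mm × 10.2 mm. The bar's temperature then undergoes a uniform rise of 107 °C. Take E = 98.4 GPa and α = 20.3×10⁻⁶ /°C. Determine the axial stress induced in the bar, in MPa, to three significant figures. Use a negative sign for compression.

Free thermal expansion αLΔT = 20.3e-6 · 12200 · 107 = 26.5 mm.
The walls impose strain ε = −(26.5)/12200 = -2.1721e-03; σ = Eε = 98400 · -2.1721e-03 = -213.7 MPa.

-214 MPa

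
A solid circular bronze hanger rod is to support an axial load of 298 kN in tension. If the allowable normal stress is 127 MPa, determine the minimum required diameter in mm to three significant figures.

Required area A ≥ P/σ_allow = 298000/127 = 2346 mm².
For a solid circular section, d ≥ √(4A/π) = 54.66 mm.

54.7 mm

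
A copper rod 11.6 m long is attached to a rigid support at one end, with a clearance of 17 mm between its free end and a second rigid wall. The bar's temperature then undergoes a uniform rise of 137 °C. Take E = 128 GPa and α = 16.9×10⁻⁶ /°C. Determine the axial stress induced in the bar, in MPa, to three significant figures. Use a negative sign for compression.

-109 MPa

Free thermal expansion αLΔT = 16.9e-6 · 11600 · 137 = 26.86 mm.
The walls engage after the gap closes; constrained expansion = 26.86 − 17 = 9.857 mm.
The walls impose strain ε = −(9.857)/11600 = -8.4978e-04; σ = Eε = 128000 · -8.4978e-04 = -108.8 MPa.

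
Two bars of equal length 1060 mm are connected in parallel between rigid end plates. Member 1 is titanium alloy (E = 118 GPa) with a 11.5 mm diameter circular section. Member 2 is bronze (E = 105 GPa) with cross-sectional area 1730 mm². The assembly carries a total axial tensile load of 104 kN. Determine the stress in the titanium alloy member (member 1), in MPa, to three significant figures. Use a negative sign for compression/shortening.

63.3 MPa

A_1 = 103.9 mm².
Equal strain + equilibrium ⇒ each member carries load in proportion to AE: A₁E₁ = 12260000 N, A₂E₂ = 181600000 N, ΣAE = 193900000 N.
σ₁ = P·E₁/ΣAE = 104000·118000/193900000 = 63.29 MPa.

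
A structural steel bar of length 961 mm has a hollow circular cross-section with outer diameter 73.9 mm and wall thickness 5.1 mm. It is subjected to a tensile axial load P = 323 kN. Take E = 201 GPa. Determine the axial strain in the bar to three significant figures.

A = 1102 mm².
σ = N/A = 293 MPa; ε = σ/E = 293/201000 = 1.458e-03.

0.00146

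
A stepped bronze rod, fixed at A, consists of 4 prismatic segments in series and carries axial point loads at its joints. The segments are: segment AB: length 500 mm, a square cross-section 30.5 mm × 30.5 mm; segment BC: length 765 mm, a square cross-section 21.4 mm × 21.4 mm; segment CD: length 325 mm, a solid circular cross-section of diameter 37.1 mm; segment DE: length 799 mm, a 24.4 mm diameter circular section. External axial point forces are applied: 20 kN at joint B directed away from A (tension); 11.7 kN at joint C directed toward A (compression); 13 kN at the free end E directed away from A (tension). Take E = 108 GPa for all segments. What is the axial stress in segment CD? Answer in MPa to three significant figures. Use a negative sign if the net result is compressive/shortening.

12.0 MPa

Internal axial forces (sectioning from the free end, tension +): N_DE = 13 kN, N_CD = 13 kN, N_BC = 1.3 kN, N_AB = 21.3 kN.
A_CD = 1081 mm².
σ_CD = N_CD/A_CD = 13000/1081 = 12.03 MPa.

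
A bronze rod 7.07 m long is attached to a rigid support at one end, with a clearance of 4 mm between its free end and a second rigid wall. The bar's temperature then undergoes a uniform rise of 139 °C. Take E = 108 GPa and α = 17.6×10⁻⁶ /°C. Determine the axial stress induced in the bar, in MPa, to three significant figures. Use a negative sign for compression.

-203 MPa

Free thermal expansion αLΔT = 17.6e-6 · 7070 · 139 = 17.3 mm.
The walls engage after the gap closes; constrained expansion = 17.3 − 4 = 13.3 mm.
The walls impose strain ε = −(13.3)/7070 = -1.8806e-03; σ = Eε = 108000 · -1.8806e-03 = -203.1 MPa.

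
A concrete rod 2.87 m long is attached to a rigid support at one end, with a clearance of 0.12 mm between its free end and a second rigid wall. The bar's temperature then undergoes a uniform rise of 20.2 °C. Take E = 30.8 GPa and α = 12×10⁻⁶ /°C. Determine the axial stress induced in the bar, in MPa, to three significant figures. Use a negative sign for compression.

Free thermal expansion αLΔT = 12e-6 · 2870 · 20.2 = 0.6957 mm.
The walls engage after the gap closes; constrained expansion = 0.6957 − 0.12 = 0.5757 mm.
The walls impose strain ε = −(0.5757)/2870 = -2.0059e-04; σ = Eε = 30800 · -2.0059e-04 = -6.178 MPa.

-6.18 MPa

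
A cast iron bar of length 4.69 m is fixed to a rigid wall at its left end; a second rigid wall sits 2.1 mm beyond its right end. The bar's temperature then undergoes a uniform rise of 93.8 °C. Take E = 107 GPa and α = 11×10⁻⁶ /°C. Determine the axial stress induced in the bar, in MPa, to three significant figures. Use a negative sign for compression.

Free thermal expansion αLΔT = 11e-6 · 4690 · 93.8 = 4.839 mm.
The walls engage after the gap closes; constrained expansion = 4.839 − 2.1 = 2.739 mm.
The walls impose strain ε = −(2.739)/4690 = -5.8404e-04; σ = Eε = 107000 · -5.8404e-04 = -62.49 MPa.

-62.5 MPa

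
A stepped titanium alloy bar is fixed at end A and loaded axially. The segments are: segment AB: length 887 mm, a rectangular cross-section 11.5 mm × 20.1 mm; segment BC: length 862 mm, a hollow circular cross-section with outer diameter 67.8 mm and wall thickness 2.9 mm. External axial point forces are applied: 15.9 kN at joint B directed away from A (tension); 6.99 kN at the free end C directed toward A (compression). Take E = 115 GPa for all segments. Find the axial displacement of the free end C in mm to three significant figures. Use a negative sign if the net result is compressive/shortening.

0.209 mm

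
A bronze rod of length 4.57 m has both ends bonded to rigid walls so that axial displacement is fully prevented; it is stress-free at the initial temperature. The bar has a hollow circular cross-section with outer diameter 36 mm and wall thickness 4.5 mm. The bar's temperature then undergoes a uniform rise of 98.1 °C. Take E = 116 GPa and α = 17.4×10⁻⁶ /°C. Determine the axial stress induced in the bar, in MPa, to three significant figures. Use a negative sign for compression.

Free thermal expansion αLΔT = 17.4e-6 · 4570 · 98.1 = 7.801 mm.
The walls impose strain ε = −(7.801)/4570 = -1.7069e-03; σ = Eε = 116000 · -1.7069e-03 = -198 MPa.

-198 MPa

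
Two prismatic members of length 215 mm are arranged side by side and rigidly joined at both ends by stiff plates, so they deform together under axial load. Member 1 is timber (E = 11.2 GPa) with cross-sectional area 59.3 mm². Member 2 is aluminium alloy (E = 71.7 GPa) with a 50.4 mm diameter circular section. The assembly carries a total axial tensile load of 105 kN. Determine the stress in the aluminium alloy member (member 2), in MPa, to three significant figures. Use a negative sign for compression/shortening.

52.4 MPa

A_2 = 1995 mm².
Equal strain + equilibrium ⇒ each member carries load in proportion to AE: A₁E₁ = 664200 N, A₂E₂ = 143000000 N, ΣAE = 143700000 N.
σ₂ = P·E₂/ΣAE = 105000·71700/143700000 = 52.39 MPa.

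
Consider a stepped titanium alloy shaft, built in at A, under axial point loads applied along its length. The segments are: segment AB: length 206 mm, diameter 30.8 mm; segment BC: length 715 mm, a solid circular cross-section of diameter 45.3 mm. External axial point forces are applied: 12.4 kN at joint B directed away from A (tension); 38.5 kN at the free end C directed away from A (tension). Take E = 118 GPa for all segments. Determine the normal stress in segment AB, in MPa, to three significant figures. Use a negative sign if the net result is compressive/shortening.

Internal axial forces (sectioning from the free end, tension +): N_BC = 38.5 kN, N_AB = 50.9 kN.
A_AB = 745.1 mm².
σ_AB = N_AB/A_AB = 50900/745.1 = 68.32 MPa.

68.3 MPa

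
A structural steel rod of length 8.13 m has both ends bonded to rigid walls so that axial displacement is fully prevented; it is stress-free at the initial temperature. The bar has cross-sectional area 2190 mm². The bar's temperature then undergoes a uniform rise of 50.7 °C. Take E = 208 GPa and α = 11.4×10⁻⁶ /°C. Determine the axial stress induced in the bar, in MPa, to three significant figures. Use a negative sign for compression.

-120 MPa

Free thermal expansion αLΔT = 11.4e-6 · 8130 · 50.7 = 4.699 mm.
The walls impose strain ε = −(4.699)/8130 = -5.7798e-04; σ = Eε = 208000 · -5.7798e-04 = -120.2 MPa.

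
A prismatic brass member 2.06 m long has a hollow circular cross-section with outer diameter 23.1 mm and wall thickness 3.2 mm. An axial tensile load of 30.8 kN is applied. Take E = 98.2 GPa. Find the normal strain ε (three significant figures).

A = 200.1 mm².
σ = N/A = 154 MPa; ε = σ/E = 154/98200 = 1.568e-03.

0.00157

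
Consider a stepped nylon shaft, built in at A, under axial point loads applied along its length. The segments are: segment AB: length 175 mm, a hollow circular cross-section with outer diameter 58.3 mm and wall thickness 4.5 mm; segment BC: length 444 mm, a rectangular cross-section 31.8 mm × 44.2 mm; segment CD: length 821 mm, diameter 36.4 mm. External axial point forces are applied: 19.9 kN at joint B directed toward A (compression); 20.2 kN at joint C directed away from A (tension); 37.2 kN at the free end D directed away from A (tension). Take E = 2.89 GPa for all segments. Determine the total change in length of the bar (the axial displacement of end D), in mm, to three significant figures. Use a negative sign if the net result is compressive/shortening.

19.4 mm

Internal axial forces (sectioning from the free end, tension +): N_CD = 37.2 kN, N_BC = 57.4 kN, N_AB = 37.5 kN.
A_AB = 760.6 mm².
A_BC = 1406 mm².
A_CD = 1041 mm².
δ_AB = 37500·175/(760.6·2890) = 2.986 mm
δ_BC = 57400·444/(1406·2890) = 6.274 mm
δ_CD = 37200·821/(1041·2890) = 10.16 mm
δ = Σδ_i = 19.41 mm.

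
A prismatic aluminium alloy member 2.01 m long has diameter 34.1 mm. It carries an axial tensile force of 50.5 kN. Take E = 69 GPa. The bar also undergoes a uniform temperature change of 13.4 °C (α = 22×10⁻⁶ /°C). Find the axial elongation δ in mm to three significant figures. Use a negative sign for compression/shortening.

2.20 mm

A = 913.3 mm².
δ_mech = NL/(AE) = 50500·2010/(913.3·69000) = 1.611 mm.
δ_thermal = αLΔT = 22e-6·2010·13.4 = 0.5925 mm.
δ = δ_mech + δ_thermal = 2.203 mm.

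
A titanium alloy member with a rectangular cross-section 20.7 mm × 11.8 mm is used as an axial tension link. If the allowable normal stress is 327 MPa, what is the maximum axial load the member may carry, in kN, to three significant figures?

A = 244.3 mm².
P_max = σ_allow · A = 327 · 244.3 = 79870 N = 79.87 kN.

79.9 kN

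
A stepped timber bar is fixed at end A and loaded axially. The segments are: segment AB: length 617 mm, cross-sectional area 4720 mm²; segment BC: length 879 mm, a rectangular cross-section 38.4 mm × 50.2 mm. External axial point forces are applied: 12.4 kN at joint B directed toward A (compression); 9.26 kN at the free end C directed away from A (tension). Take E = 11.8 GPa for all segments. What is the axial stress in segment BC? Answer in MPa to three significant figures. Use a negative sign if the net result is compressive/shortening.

4.80 MPa

Internal axial forces (sectioning from the free end, tension +): N_BC = 9.26 kN, N_AB = -3.14 kN.
A_BC = 1928 mm².
σ_BC = N_BC/A_BC = 9260/1928 = 4.804 MPa.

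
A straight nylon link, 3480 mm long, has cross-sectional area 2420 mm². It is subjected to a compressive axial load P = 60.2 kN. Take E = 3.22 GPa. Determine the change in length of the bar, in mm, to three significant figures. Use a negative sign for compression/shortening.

-26.9 mm

δ_mech = NL/(AE) = -60200·3480/(2420·3220) = -26.88 mm.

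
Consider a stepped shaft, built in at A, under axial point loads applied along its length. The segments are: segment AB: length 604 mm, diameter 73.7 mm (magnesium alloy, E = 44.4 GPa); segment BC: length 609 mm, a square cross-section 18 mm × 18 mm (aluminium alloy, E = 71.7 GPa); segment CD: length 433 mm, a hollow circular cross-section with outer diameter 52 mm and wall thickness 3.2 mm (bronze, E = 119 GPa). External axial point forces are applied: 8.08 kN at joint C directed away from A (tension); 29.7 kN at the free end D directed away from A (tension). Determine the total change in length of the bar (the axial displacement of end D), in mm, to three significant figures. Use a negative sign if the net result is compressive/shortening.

1.33 mm

Internal axial forces (sectioning from the free end, tension +): N_CD = 29.7 kN, N_BC = 37.78 kN, N_AB = 37.78 kN.
A_AB = 4266 mm².
A_BC = 324 mm².
A_CD = 490.6 mm².
δ_AB = 37780·604/(4266·44400) = 0.1205 mm
δ_BC = 37780·609/(324·71700) = 0.9904 mm
δ_CD = 29700·433/(490.6·119000) = 0.2203 mm
δ = Σδ_i = 1.331 mm.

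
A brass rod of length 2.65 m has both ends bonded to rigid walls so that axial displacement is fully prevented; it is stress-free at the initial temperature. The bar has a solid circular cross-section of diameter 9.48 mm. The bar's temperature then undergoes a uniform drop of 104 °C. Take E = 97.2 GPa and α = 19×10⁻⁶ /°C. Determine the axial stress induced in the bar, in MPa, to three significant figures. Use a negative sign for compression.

192 MPa

Free thermal expansion αLΔT = 19e-6 · 2650 · -104 = -5.236 mm.
The walls impose strain ε = −(-5.236)/2650 = 1.9760e-03; σ = Eε = 97200 · 1.9760e-03 = 192.1 MPa.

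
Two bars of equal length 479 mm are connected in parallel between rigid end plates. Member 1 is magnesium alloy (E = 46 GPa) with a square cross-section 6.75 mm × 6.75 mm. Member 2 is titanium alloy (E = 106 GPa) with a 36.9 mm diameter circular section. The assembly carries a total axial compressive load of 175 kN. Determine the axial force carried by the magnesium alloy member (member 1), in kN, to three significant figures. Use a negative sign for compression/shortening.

-3.18 kN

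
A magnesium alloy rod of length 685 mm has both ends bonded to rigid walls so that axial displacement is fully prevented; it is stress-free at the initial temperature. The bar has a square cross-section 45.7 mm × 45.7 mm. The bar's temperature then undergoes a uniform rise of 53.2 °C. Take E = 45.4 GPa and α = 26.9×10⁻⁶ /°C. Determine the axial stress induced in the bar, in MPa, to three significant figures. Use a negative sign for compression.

Free thermal expansion αLΔT = 26.9e-6 · 685 · 53.2 = 0.9803 mm.
The walls impose strain ε = −(0.9803)/685 = -1.4311e-03; σ = Eε = 45400 · -1.4311e-03 = -64.97 MPa.

-65.0 MPa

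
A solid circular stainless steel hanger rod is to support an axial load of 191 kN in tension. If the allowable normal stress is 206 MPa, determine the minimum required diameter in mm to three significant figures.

34.4 mm

Required area A ≥ P/σ_allow = 191000/206 = 927.2 mm².
For a solid circular section, d ≥ √(4A/π) = 34.36 mm.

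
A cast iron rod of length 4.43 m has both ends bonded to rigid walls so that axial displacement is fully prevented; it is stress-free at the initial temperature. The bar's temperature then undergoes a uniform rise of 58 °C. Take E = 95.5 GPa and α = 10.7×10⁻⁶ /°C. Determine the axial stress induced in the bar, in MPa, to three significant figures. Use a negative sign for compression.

-59.3 MPa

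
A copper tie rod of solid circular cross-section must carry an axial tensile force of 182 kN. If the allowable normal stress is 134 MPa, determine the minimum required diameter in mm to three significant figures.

41.6 mm

Required area A ≥ P/σ_allow = 182000/134 = 1358 mm².
For a solid circular section, d ≥ √(4A/π) = 41.59 mm.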